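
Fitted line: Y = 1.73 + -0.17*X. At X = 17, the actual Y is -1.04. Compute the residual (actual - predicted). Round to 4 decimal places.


Fitted value at X = 17 is yhat = 1.73 + -0.17*17 = -1.1600.
Residual = -1.04 - -1.1600 = 0.1200.

0.1200


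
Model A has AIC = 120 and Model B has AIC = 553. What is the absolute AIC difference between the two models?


Compute |120 - 553| = 433.
Model A has the smaller AIC.

433


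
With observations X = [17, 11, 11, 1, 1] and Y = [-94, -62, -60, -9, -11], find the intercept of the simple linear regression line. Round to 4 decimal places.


Compute b1 = -5.2073 from the OLS formula.
With xbar = 8.2000 and ybar = -47.2000, the intercept is:
b0 = -47.2000 - -5.2073 * 8.2000 = -4.5000.

-4.5000


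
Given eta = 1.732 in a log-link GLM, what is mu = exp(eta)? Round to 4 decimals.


mu = exp(eta) = exp(1.732).
= 5.6519.

5.6519


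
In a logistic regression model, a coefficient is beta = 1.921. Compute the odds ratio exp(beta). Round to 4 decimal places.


Odds ratio = exp(beta) = exp(1.921).
= 6.8278.

6.8278


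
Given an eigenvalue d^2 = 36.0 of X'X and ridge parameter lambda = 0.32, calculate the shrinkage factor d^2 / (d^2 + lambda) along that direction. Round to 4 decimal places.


d^2 + lambda = 36.0 + 0.32 = 36.3200.
Shrinkage factor = 36.0/36.3200 = 0.9912.

0.9912


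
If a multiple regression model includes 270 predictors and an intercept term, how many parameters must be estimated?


Total coefficients = number of predictors + 1 (for the intercept).
= 270 + 1 = 271.

271


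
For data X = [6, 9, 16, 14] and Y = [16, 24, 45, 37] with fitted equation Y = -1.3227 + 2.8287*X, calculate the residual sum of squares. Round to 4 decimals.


Predicted values from Y = -1.3227 + 2.8287*X.
Residuals: [0.3505, -0.1356, 1.0635, -1.2791].
SSres = 2.9084.

2.9084


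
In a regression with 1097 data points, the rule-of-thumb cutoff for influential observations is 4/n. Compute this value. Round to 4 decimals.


Using the rule of thumb:
Threshold = 4 / 1097 = 0.0036.

0.0036


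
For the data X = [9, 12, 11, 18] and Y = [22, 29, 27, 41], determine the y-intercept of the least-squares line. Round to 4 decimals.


The slope is b1 = 2.0778.
Sample means are xbar = 12.5000 and ybar = 29.7500.
Intercept: b0 = 29.7500 - (2.0778)(12.5000) = 3.7778.

3.7778


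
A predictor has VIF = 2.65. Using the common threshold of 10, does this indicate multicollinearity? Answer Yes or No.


Compare VIF = 2.65 to the threshold of 10.
2.65 < 10, so the answer is No.

No


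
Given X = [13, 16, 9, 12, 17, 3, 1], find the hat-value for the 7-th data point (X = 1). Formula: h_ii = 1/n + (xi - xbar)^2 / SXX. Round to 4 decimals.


n = 7, xbar = 10.1429.
SXX = sum((xi - xbar)^2) = 228.8571.
h = 1/7 + (1 - 10.1429)^2 / 228.8571 = 0.5081.

0.5081


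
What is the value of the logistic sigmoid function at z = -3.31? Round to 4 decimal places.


Compute exp(3.3100) = 27.3851.
Sigmoid = 1 / (1 + 27.3851) = 1 / 28.3851 = 0.0352.

0.0352


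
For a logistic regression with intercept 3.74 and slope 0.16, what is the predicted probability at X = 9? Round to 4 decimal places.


Linear predictor: z = 3.74 + 0.16 * 9 = 5.1800.
P = 1/(1 + exp(-5.1800)) = 1/(1 + 0.0056) = 0.9944.

0.9944


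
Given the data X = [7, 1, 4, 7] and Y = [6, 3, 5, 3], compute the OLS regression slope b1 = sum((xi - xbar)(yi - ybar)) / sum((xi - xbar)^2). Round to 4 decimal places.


Calculate xbar = 4.7500, ybar = 4.2500.
S_xx = 24.7500, S_xy = 5.2500.
Using b1 = S_xy / S_xx = 5.2500 / 24.7500, we get b1 = 0.2121.

0.2121


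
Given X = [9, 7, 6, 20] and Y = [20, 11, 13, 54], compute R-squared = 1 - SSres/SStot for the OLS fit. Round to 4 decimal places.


The fitted line is Y = -7.9240 + 3.0880*X.
SSres = 13.0320, SStot = 1205.0000.
R^2 = 1 - SSres/SStot = 0.9892.

0.9892


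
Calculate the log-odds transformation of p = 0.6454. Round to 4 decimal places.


The odds are p/(1-p) = 0.6454 / 0.3546 = 1.8201.
logit(p) = ln(1.8201) = 0.5989.

0.5989


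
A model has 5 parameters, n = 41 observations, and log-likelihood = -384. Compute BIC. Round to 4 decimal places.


Compute k*ln(n) = 5*ln(41) = 5*3.713572 = 18.567860.
Then -2*loglik = 768.
BIC = 18.567860 + 768 = 786.567860, which rounds to 786.5679.

786.5679


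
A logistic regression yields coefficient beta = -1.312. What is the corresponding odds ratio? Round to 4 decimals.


Odds ratio = exp(beta) = exp(-1.312).
= 0.2693.

0.2693


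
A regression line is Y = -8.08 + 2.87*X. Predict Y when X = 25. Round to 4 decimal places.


Plug X = 25 into Y = -8.08 + 2.87*X:
Y = -8.08 + 71.7500 = 63.6700.

63.6700


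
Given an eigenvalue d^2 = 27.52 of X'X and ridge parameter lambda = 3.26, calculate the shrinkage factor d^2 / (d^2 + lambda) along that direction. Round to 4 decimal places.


d^2 + lambda = 27.52 + 3.26 = 30.7800.
Shrinkage factor = 27.52/30.7800 = 0.8941.

0.8941


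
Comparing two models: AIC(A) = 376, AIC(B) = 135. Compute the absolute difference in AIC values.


|AIC_A - AIC_B| = |376 - 135| = 241.
Model B is preferred (lower AIC).

241


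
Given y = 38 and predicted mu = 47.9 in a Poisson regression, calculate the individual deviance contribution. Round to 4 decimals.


First: ln(38/47.9) = -0.231529.
Then: 38 * -0.231529 = -8.798102.
y - mu = 38 - 47.9 = -9.9.
D = 2(-8.798102 - -9.9) = 2.203796, which rounds to 2.2038.

2.2038


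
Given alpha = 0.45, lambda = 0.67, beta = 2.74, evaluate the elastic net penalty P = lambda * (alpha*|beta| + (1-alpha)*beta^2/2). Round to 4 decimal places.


Compute:
L1 = 0.45 * 2.74 = 1.2330.
L2 = 0.55 * 2.74^2 / 2 = 2.0646.
Penalty = 0.67 * (1.2330 + 2.0646) = 2.2094.

2.2094


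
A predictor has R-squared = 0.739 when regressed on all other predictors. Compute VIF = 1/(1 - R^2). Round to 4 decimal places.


VIF = 1 / (1 - 0.739).
= 1 / 0.261 = 3.8314.

3.8314


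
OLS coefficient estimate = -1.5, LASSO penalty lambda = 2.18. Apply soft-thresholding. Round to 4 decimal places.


|beta_OLS| = 1.5.
lambda = 2.18.
Since |beta| <= lambda, the coefficient is set to 0.
Result = 0.0000.

0.0000


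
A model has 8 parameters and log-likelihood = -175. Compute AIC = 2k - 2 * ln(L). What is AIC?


AIC = 2*8 - 2*(-175).
= 16 + 350 = 366.

366


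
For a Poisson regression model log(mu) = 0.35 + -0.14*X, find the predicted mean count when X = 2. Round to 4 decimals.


Compute eta = 0.35 + -0.14 * 2 = 0.0700.
Apply inverse link: mu = e^0.0700 = 1.0725.

1.0725


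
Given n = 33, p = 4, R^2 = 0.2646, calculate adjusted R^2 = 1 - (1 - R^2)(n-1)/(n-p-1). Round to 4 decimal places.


Using the formula:
(1 - 0.2646) = 0.7354.
Multiply by 32/28: 0.7354 * 32 = 23.5328, then 23.5328 / 28 = 0.8405.
Adj R^2 = 1 - 0.8405 = 0.1595.

0.1595


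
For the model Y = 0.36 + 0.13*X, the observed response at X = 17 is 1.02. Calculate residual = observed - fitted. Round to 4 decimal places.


Fitted value at X = 17 is yhat = 0.36 + 0.13*17 = 2.5700.
Residual = 1.02 - 2.5700 = -1.5500.

-1.5500


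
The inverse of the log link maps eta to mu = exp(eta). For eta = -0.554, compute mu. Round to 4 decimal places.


mu = exp(eta) = exp(-0.554).
= 0.5746.

0.5746


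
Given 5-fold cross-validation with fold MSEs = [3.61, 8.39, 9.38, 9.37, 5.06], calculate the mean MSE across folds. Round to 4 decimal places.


Total MSE across folds = 35.8100.
CV-MSE = 35.8100/5 = 7.1620.

7.1620


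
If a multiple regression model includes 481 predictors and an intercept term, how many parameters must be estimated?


Each predictor gets one coefficient, plus one intercept.
Total parameters = 481 + 1 = 482.

482


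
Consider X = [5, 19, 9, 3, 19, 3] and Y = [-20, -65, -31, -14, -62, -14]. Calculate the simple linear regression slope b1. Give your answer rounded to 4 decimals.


The sample means are xbar = 9.6667 and ybar = -34.3333.
Compute S_xx = 285.3333 and S_xy = -884.6667.
Slope b1 = S_xy / S_xx = -884.6667 / 285.3333 = -3.1005.

-3.1005


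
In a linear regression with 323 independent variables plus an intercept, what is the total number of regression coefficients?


Total coefficients = number of predictors + 1 (for the intercept).
= 323 + 1 = 324.

324


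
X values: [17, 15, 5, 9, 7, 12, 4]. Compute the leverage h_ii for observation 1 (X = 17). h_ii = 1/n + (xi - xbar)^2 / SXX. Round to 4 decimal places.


Mean of X: xbar = 9.8571.
SXX = 148.8571.
For X = 17: h = 1/7 + (17 - 9.8571)^2/148.8571 = 0.4856.

0.4856


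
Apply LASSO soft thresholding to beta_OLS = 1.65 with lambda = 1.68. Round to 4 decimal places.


|beta_OLS| = 1.65.
lambda = 1.68.
Since |beta| <= lambda, the coefficient is set to 0.
Result = 0.0000.

0.0000


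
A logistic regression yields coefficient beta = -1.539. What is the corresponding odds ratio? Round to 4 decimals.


exp(-1.539) = 0.2146.
So the odds ratio is 0.2146.

0.2146


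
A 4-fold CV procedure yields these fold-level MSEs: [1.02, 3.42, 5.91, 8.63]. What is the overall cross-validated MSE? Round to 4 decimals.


Add all fold MSEs: 18.9800.
Divide by k = 4: 18.9800/4 = 4.7450.

4.7450


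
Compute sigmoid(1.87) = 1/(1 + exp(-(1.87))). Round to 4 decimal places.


exp(-1.8700) = 0.1541.
1 + exp(-z) = 1.1541.
sigmoid = 1/1.1541 = 0.8665.

0.8665


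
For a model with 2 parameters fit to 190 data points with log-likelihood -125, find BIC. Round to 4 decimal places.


k * ln(n) = 2 * ln(190) = 2 * 5.247024 = 10.494048.
-2 * loglik = -2 * (-125) = 250.
BIC = 10.494048 + 250 = 260.494048, which rounds to 260.4940.

260.4940


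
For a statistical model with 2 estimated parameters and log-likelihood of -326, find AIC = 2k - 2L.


Compute:
2k = 2*2 = 4.
-2*loglik = -2*(-326) = 652.
AIC = 4 + 652 = 656.

656


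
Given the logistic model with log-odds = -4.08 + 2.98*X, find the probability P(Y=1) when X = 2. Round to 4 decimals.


z = -4.08 + 2.98 * 2 = 1.8800.
Sigmoid: P = 1 / (1 + exp(-1.8800)) = 0.8676.

0.8676


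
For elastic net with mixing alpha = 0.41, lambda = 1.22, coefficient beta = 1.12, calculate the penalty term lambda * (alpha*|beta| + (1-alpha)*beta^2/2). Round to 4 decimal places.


L1 component = 0.41 * |1.12| = 0.4592.
L2 component = 0.59 * 1.12^2 / 2 = 0.3700.
Penalty = 1.22 * (0.4592 + 0.3700) = 1.22 * 0.8292 = 1.0117.

1.0117


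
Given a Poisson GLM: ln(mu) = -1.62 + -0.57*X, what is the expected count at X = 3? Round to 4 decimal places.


Compute eta = -1.62 + -0.57 * 3 = -3.3300.
Apply inverse link: mu = e^-3.3300 = 0.0358.

0.0358


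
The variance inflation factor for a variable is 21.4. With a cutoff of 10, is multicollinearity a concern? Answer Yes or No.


Check: VIF = 21.4 vs threshold = 10.
Since 21.4 >= 10, the answer is Yes.

Yes


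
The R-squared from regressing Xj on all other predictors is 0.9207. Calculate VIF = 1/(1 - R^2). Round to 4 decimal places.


VIF = 1 / (1 - 0.9207).
= 1 / 0.0793 = 12.6103.

12.6103


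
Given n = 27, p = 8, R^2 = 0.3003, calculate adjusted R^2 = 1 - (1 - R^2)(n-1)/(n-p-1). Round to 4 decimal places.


Adjusted R^2 = 1 - (1 - R^2) * (n-1)/(n-p-1).
(1 - R^2) = 0.6997.
(n-1)/(n-p-1) = 26/18.
(1 - R^2) * (n-1) = 0.6997 * 26 = 18.1922.
Divide by (n-p-1): 18.1922 / 18 = 1.0107.
Adj R^2 = 1 - 1.0107 = -0.0107.

-0.0107


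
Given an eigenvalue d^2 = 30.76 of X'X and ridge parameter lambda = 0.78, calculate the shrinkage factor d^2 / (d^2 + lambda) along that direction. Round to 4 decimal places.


Compute the denominator: 30.76 + 0.78 = 31.5400.
Shrinkage factor = 30.76 / 31.5400 = 0.9753.

0.9753


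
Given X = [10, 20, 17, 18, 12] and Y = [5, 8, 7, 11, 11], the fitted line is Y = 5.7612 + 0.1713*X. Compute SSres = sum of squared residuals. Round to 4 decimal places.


Predicted values from Y = 5.7612 + 0.1713*X.
Residuals: [-2.4742, -1.1872, -1.6733, 2.1554, 3.1832].
SSres = 25.1096.

25.1096


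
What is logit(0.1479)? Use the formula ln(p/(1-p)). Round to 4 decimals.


The odds are p/(1-p) = 0.1479 / 0.8521 = 0.1736.
logit(p) = ln(0.1736) = -1.7512.

-1.7512


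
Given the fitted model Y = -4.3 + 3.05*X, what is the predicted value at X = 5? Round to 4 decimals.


Substitute X = 5 into the equation:
Y = -4.3 + 3.05 * 5 = -4.3 + 15.2500 = 10.9500.

10.9500


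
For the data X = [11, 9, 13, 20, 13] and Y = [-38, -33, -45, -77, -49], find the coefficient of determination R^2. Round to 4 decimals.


Fit the OLS line: b0 = 5.8198, b1 = -4.1076.
SSres = 14.4041.
SStot = 1175.2000.
R^2 = 1 - 14.4041/1175.2000 = 0.9877.

0.9877


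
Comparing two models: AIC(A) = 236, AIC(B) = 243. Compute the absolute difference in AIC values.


Compute |236 - 243| = 7.
Model A has the smaller AIC.

7


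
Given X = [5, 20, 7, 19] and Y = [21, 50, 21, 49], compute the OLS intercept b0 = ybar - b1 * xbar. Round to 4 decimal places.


The slope is b1 = 2.0853.
Sample means are xbar = 12.7500 and ybar = 35.2500.
Intercept: b0 = 35.2500 - (2.0853)(12.7500) = 8.6631.

8.6631


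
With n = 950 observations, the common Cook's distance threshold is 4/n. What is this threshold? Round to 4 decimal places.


Cook's distance cutoff = 4/n = 4/950.
= 0.0042.

0.0042


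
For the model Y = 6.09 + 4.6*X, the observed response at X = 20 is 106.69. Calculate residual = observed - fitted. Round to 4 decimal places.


Fitted value at X = 20 is yhat = 6.09 + 4.6*20 = 98.0900.
Residual = 106.69 - 98.0900 = 8.6000.

8.6000


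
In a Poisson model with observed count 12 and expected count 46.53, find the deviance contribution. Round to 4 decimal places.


First: ln(12/46.53) = -1.355191.
Then: 12 * -1.355191 = -16.262292.
y - mu = 12 - 46.53 = -34.53.
D = 2(-16.262292 - -34.53) = 36.535416, which rounds to 36.5354.

36.5354


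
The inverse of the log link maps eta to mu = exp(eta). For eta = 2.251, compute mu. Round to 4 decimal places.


Apply the inverse link:
mu = e^2.251 = 9.4972.

9.4972


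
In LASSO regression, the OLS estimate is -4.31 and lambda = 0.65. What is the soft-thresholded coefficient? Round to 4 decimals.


|beta_OLS| = 4.31.
lambda = 0.65.
Since |beta| > lambda, coefficient = sign(beta)*(|beta| - lambda) = -3.6600.
Result = -3.6600.

-3.6600


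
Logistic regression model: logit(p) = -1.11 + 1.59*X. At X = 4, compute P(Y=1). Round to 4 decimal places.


z = -1.11 + 1.59 * 4 = 5.2500.
Sigmoid: P = 1 / (1 + exp(-5.2500)) = 0.9948.

0.9948


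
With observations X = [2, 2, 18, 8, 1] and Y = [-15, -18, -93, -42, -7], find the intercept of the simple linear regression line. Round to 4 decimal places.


First find the slope: b1 = -4.8730.
Means: xbar = 6.2000, ybar = -35.0000.
b0 = ybar - b1 * xbar = -35.0000 - -4.8730 * 6.2000 = -4.7871.

-4.7871


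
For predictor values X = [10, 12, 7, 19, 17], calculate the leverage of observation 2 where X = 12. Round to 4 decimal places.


Mean of X: xbar = 13.0000.
SXX = 98.0000.
For X = 12: h = 1/5 + (12 - 13.0000)^2/98.0000 = 0.2102.

0.2102


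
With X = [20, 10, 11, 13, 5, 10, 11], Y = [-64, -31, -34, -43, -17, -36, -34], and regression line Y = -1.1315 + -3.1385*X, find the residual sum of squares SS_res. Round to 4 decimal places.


Compute predicted values, then residuals = yi - yhat_i.
Residuals: [-0.0985, 1.5165, 1.6550, -1.0680, -0.1760, -3.4835, 1.6550].
SSres = sum(residual^2) = 21.0939.

21.0939


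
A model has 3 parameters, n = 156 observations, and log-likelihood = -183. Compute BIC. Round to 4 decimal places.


Compute k*ln(n) = 3*ln(156) = 3*5.049856 = 15.149568.
Then -2*loglik = 366.
BIC = 15.149568 + 366 = 381.149568, which rounds to 381.1496.

381.1496


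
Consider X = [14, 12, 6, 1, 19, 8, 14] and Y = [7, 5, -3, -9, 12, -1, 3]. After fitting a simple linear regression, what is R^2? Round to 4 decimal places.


After computing the OLS fit (b0=-10.0066, b1=1.1358):
SSres = 11.7384, SStot = 290.0000.
R^2 = 1 - 11.7384/290.0000 = 0.9595.

0.9595


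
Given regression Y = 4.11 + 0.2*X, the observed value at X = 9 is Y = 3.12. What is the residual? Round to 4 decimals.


Compute yhat = 4.11 + (0.2)(9) = 5.9100.
Residual = actual - predicted = 3.12 - 5.9100 = -2.7900.

-2.7900


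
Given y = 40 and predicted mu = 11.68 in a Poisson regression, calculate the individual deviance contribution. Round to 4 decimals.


First: ln(40/11.68) = 1.231001.
Then: 40 * 1.231001 = 49.240040.
y - mu = 40 - 11.68 = 28.32.
D = 2(49.240040 - 28.32) = 41.840080, which rounds to 41.8401.

41.8401


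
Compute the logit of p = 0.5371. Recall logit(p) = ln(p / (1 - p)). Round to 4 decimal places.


The odds are p/(1-p) = 0.5371 / 0.4629 = 1.1603.
logit(p) = ln(1.1603) = 0.1487.

0.1487


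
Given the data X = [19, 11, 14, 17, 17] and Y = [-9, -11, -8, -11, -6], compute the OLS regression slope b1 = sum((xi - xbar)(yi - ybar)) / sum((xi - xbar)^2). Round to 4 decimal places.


First compute the means: xbar = 15.6000, ybar = -9.0000.
Then S_xx = sum((xi - xbar)^2) = 39.2000.
S_xy = sum((xi - xbar)(yi - ybar)) = 9.0000.
b1 = S_xy / S_xx = 9.0000 / 39.2000 = 0.2296.

0.2296


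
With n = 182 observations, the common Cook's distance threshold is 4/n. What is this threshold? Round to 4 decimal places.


The threshold is 4/n.
4/182 = 0.0220.

0.0220


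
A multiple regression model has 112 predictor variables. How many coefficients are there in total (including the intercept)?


Total coefficients = number of predictors + 1 (for the intercept).
= 112 + 1 = 113.

113


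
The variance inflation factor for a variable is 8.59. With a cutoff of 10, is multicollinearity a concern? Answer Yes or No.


The threshold is 10.
VIF = 8.59 is < 10.
Multicollinearity indication: No.

No


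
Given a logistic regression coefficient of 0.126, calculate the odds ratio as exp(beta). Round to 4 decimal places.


Odds ratio = exp(beta) = exp(0.126).
= 1.1343.

1.1343


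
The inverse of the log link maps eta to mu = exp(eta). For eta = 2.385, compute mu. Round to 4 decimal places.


Apply the inverse link:
mu = e^2.385 = 10.8591.

10.8591


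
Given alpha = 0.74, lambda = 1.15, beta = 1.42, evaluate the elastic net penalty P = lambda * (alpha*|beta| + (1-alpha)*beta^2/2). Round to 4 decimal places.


alpha * |beta| = 0.74 * 1.42 = 1.0508.
(1-alpha) * beta^2/2 = 0.26 * 2.0164/2 = 0.2621.
Total = 1.15 * (1.0508 + 0.2621) = 1.5099.

1.5099


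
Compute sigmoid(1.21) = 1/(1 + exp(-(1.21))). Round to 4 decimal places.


Compute exp(-1.2100) = 0.2982.
Sigmoid = 1 / (1 + 0.2982) = 1 / 1.2982 = 0.7703.

0.7703


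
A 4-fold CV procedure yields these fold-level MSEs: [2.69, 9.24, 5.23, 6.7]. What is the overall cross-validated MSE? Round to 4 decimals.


Total MSE across folds = 23.8600.
CV-MSE = 23.8600/4 = 5.9650.

5.9650


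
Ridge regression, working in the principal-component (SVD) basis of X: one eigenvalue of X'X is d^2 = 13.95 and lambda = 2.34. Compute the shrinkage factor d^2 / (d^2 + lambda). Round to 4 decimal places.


Compute the denominator: 13.95 + 2.34 = 16.2900.
Shrinkage factor = 13.95 / 16.2900 = 0.8564.

0.8564


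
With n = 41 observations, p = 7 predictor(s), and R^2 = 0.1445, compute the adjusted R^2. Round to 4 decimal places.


Adjusted R^2 = 1 - (1 - R^2) * (n-1)/(n-p-1).
(1 - R^2) = 0.8555.
(n-1)/(n-p-1) = 40/33.
(1 - R^2) * (n-1) = 0.8555 * 40 = 34.2200.
Divide by (n-p-1): 34.2200 / 33 = 1.0370.
Adj R^2 = 1 - 1.0370 = -0.0370.

-0.0370


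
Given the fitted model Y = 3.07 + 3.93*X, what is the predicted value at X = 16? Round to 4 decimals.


Predicted value:
Y = 3.07 + (3.93)(16) = 3.07 + 62.8800 = 65.9500.

65.9500


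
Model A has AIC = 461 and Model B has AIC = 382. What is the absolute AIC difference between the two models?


|AIC_A - AIC_B| = |461 - 382| = 79.
Model B is preferred (lower AIC).

79


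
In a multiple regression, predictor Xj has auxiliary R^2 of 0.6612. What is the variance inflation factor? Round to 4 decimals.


Using VIF = 1/(1 - R^2_j):
1 - 0.6612 = 0.3388.
VIF = 2.9516.

2.9516


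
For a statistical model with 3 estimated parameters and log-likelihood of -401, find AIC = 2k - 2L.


AIC = 2*3 - 2*(-401).
= 6 + 802 = 808.

808


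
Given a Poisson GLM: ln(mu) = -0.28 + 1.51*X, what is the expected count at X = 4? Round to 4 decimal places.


Compute eta = -0.28 + 1.51 * 4 = 5.7600.
Apply inverse link: mu = e^5.7600 = 317.3483.

317.3483


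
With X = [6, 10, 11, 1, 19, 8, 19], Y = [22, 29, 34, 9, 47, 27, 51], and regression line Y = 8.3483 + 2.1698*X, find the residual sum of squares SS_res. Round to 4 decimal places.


For each point, residual = actual - predicted.
Residuals: [0.6329, -1.0463, 1.7839, -1.5181, -2.5745, 1.2933, 1.4255].
Sum of squared residuals = 17.3150.

17.3150


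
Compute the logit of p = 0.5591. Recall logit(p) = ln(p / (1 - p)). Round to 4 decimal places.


1 - p = 0.4409.
p/(1-p) = 1.2681.
logit = ln(1.2681) = 0.2375.

0.2375


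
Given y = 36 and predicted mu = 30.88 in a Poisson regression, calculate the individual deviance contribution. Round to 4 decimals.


First: ln(36/30.88) = 0.153410.
Then: 36 * 0.153410 = 5.522760.
y - mu = 36 - 30.88 = 5.12.
D = 2(5.522760 - 5.12) = 0.805520, which rounds to 0.8055.

0.8055


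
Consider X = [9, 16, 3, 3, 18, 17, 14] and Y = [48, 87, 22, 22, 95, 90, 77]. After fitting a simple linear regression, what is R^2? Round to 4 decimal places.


The fitted line is Y = 6.5240 + 4.9416*X.
SSres = 14.0069, SStot = 6112.0000.
R^2 = 1 - SSres/SStot = 0.9977.

0.9977


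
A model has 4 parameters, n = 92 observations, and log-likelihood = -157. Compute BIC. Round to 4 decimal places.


ln(92) = 4.521789.
k * ln(n) = 4 * 4.521789 = 18.087156.
-2L = 314.
BIC = 18.087156 + 314 = 332.087156, which rounds to 332.0872.

332.0872


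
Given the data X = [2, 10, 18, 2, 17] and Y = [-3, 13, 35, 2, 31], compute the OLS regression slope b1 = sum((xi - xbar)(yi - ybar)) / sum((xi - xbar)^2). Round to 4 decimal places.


First compute the means: xbar = 9.8000, ybar = 15.6000.
Then S_xx = sum((xi - xbar)^2) = 240.8000.
S_xy = sum((xi - xbar)(yi - ybar)) = 520.6000.
b1 = S_xy / S_xx = 520.6000 / 240.8000 = 2.1620.

2.1620


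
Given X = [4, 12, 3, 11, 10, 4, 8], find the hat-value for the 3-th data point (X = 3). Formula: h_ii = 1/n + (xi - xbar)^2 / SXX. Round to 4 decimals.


n = 7, xbar = 7.4286.
SXX = sum((xi - xbar)^2) = 83.7143.
h = 1/7 + (3 - 7.4286)^2 / 83.7143 = 0.3771.

0.3771


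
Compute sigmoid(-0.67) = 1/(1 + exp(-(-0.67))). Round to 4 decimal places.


exp(0.6700) = 1.9542.
1 + exp(-z) = 2.9542.
sigmoid = 1/2.9542 = 0.3385.

0.3385


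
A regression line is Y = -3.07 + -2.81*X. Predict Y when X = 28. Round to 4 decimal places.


Plug X = 28 into Y = -3.07 + -2.81*X:
Y = -3.07 + -78.6800 = -81.7500.

-81.7500


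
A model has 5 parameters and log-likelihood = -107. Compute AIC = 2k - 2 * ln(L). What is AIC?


AIC = 2k - 2*loglik = 2(5) - 2(-107).
= 10 + 214 = 224.

224


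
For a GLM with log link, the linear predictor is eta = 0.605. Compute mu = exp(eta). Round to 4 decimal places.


Apply the inverse link:
mu = e^0.605 = 1.8313.

1.8313


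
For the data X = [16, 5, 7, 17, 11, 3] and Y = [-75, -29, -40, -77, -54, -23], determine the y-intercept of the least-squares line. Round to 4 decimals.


First find the slope: b1 = -3.9487.
Means: xbar = 9.8333, ybar = -49.6667.
b0 = ybar - b1 * xbar = -49.6667 - -3.9487 * 9.8333 = -10.8381.

-10.8381


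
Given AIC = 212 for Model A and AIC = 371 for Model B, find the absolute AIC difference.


Absolute difference = |212 - 371| = 159.
The model with lower AIC (A) is preferred.

159


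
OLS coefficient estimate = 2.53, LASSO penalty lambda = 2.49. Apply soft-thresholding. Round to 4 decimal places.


Check: |2.53| = 2.53 vs lambda = 2.49.
Since |beta| > lambda, coefficient = sign(beta)*(|beta| - lambda) = 0.0400.
Soft-thresholded coefficient = 0.0400.

0.0400


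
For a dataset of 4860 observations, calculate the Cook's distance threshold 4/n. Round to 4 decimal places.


Using the rule of thumb:
Threshold = 4 / 4860 = 0.0008.

0.0008


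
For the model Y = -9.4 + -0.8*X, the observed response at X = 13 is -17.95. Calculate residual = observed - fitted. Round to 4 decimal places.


Compute yhat = -9.4 + (-0.8)(13) = -19.8000.
Residual = actual - predicted = -17.95 - -19.8000 = 1.8500.

1.8500


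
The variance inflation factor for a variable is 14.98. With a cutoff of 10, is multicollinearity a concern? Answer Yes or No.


Check: VIF = 14.98 vs threshold = 10.
Since 14.98 >= 10, the answer is Yes.

Yes


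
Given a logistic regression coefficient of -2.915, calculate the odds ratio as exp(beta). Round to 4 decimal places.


Odds ratio = exp(beta) = exp(-2.915).
= 0.0542.

0.0542


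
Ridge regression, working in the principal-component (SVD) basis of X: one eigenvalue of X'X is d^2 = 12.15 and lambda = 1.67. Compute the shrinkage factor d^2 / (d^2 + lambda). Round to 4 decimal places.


Compute the denominator: 12.15 + 1.67 = 13.8200.
Shrinkage factor = 12.15 / 13.8200 = 0.8792.

0.8792


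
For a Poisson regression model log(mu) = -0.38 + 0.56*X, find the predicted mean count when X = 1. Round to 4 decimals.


Compute eta = -0.38 + 0.56 * 1 = 0.1800.
Apply inverse link: mu = e^0.1800 = 1.1972.

1.1972


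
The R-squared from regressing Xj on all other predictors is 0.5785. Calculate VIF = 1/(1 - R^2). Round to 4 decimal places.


VIF = 1 / (1 - 0.5785).
= 1 / 0.4215 = 2.3725.

2.3725


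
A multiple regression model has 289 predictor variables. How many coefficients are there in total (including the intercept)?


Each predictor gets one coefficient, plus one intercept.
Total parameters = 289 + 1 = 290.

290


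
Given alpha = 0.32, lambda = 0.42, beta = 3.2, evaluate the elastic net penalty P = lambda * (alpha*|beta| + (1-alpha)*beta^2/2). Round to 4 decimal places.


alpha * |beta| = 0.32 * 3.2 = 1.0240.
(1-alpha) * beta^2/2 = 0.68 * 10.2400/2 = 3.4816.
Total = 0.42 * (1.0240 + 3.4816) = 1.8924.

1.8924


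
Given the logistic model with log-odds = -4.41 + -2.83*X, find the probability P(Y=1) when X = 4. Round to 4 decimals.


z = -4.41 + -2.83 * 4 = -15.7300.
Sigmoid: P = 1 / (1 + exp(15.7300)) = 0.0000.

0.0000


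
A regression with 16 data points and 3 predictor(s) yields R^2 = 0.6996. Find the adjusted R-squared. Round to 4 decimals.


Using the formula:
(1 - 0.6996) = 0.3004.
Multiply by 15/12: 0.3004 * 15 = 4.5060, then 4.5060 / 12 = 0.3755.
Adj R^2 = 1 - 0.3755 = 0.6245.

0.6245


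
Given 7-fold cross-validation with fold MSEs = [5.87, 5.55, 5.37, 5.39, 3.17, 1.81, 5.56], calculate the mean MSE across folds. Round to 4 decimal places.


Total MSE across folds = 32.7200.
CV-MSE = 32.7200/7 = 4.6743.

4.6743


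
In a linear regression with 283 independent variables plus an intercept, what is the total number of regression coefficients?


Including the intercept, the model has 283 predictor coefficients + 1 intercept.
Total = 284.

284


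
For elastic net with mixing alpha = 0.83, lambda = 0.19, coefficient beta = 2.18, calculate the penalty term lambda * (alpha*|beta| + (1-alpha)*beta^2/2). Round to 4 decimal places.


Compute:
L1 = 0.83 * 2.18 = 1.8094.
L2 = 0.17 * 2.18^2 / 2 = 0.4040.
Penalty = 0.19 * (1.8094 + 0.4040) = 0.4205.

0.4205


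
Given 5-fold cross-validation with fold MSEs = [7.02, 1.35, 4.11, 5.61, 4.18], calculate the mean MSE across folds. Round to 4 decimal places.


Sum of fold MSEs = 22.2700.
Average = 22.2700 / 5 = 4.4540.

4.4540


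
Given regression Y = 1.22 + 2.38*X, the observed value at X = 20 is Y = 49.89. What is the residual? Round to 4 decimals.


Fitted value at X = 20 is yhat = 1.22 + 2.38*20 = 48.8200.
Residual = 49.89 - 48.8200 = 1.0700.

1.0700


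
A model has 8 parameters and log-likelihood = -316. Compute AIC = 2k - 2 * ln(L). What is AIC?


AIC = 2*8 - 2*(-316).
= 16 + 632 = 648.

648


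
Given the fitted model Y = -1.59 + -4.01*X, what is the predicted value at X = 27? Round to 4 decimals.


Plug X = 27 into Y = -1.59 + -4.01*X:
Y = -1.59 + -108.2700 = -109.8600.

-109.8600


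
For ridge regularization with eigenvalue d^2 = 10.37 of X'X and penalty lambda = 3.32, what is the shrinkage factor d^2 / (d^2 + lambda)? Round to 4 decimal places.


d^2 + lambda = 10.37 + 3.32 = 13.6900.
Shrinkage factor = 10.37/13.6900 = 0.7575.

0.7575


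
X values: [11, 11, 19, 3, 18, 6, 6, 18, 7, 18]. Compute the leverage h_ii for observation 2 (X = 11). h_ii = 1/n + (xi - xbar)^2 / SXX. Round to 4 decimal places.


Compute xbar = 11.7000 with n = 10 observations.
SXX = 336.1000.
Leverage = 1/10 + (11 - 11.7000)^2/336.1000 = 0.1015.

0.1015


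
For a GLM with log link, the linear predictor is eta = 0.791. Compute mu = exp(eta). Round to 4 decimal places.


mu = exp(eta) = exp(0.791).
= 2.2056.

2.2056


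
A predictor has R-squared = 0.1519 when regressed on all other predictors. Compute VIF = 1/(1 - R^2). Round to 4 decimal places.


Using VIF = 1/(1 - R^2_j):
1 - 0.1519 = 0.8481.
VIF = 1.1791.

1.1791


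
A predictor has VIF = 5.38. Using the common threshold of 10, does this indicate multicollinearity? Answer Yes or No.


The threshold is 10.
VIF = 5.38 is < 10.
Multicollinearity indication: No.

No


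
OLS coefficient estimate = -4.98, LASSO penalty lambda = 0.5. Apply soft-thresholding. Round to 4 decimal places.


Absolute value: |-4.98| = 4.98.
Compare to lambda = 0.5.
Since |beta| > lambda, coefficient = sign(beta)*(|beta| - lambda) = -4.4800.

-4.4800


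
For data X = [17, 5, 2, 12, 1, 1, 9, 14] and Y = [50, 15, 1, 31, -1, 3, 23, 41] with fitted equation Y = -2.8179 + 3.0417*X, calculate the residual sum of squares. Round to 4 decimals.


For each point, residual = actual - predicted.
Residuals: [1.1090, 2.6094, -2.2655, -2.6825, -1.2238, 2.7762, -1.5574, 1.2341].
Sum of squared residuals = 33.5206.

33.5206


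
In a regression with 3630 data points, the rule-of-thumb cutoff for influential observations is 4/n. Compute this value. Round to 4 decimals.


Using the rule of thumb:
Threshold = 4 / 3630 = 0.0011.

0.0011


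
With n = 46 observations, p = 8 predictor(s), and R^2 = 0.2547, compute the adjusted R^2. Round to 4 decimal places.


Plug in: Adj R^2 = 1 - (1 - 0.2547) * 45/37.
= 1 - 0.7453 * 45/37
= 1 - 33.5385 / 37
= 1 - 0.9064 = 0.0936.

0.0936


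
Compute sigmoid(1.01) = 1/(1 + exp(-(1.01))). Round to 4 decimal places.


Compute exp(-1.0100) = 0.3642.
Sigmoid = 1 / (1 + 0.3642) = 1 / 1.3642 = 0.7330.

0.7330


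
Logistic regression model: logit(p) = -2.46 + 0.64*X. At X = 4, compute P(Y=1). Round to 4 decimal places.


Compute z = -2.46 + (0.64)(4) = 0.1000.
exp(-z) = 0.9048.
P = 1/(1 + 0.9048) = 0.5250.

0.5250


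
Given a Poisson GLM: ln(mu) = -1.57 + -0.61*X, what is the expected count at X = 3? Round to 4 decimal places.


Compute eta = -1.57 + -0.61 * 3 = -3.4000.
Apply inverse link: mu = e^-3.4000 = 0.0334.

0.0334


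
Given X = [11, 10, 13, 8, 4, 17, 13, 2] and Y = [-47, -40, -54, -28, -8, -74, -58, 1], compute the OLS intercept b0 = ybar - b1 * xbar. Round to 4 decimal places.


The slope is b1 = -5.1429.
Sample means are xbar = 9.7500 and ybar = -38.5000.
Intercept: b0 = -38.5000 - (-5.1429)(9.7500) = 11.6429.

11.6429


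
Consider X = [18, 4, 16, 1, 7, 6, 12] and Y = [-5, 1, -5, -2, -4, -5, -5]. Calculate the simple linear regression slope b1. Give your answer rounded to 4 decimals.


The sample means are xbar = 9.1429 and ybar = -3.5714.
Compute S_xx = 240.8571 and S_xy = -57.4286.
Slope b1 = S_xy / S_xx = -57.4286 / 240.8571 = -0.2384.

-0.2384


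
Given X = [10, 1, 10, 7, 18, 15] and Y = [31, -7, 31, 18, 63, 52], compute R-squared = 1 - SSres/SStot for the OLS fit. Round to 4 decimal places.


After computing the OLS fit (b0=-10.8304, b1=4.1473):
SSres = 1.4557, SStot = 3077.3333.
R^2 = 1 - 1.4557/3077.3333 = 0.9995.

0.9995


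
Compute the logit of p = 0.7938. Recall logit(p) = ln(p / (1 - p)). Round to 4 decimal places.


1 - p = 0.2062.
p/(1-p) = 3.8497.
logit = ln(3.8497) = 1.3480.

1.3480


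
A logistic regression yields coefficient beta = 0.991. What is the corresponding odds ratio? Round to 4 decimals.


Odds ratio = exp(beta) = exp(0.991).
= 2.6939.

2.6939


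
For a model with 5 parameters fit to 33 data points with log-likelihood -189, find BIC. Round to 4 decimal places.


ln(33) = 3.496508.
k * ln(n) = 5 * 3.496508 = 17.482540.
-2L = 378.
BIC = 17.482540 + 378 = 395.482540, which rounds to 395.4825.

395.4825


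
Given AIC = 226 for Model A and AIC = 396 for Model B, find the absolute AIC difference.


|AIC_A - AIC_B| = |226 - 396| = 170.
Model A is preferred (lower AIC).

170


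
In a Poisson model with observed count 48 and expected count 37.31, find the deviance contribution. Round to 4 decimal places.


First: ln(48/37.31) = 0.251940.
Then: 48 * 0.251940 = 12.093120.
y - mu = 48 - 37.31 = 10.69.
D = 2(12.093120 - 10.69) = 2.806240, which rounds to 2.8062.

2.8062


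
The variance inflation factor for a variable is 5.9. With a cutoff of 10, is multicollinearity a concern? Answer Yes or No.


The threshold is 10.
VIF = 5.9 is < 10.
Multicollinearity indication: No.

No


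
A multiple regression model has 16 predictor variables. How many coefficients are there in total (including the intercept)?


Each predictor gets one coefficient, plus one intercept.
Total parameters = 16 + 1 = 17.

17


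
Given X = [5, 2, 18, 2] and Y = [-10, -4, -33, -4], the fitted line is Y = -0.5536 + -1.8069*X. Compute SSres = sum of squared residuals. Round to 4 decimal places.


Predicted values from Y = -0.5536 + -1.8069*X.
Residuals: [-0.4119, 0.1674, 0.0778, 0.1674].
SSres = 0.2318.

0.2318


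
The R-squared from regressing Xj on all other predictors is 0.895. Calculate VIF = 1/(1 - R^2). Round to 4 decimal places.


VIF = 1 / (1 - 0.895).
= 1 / 0.105 = 9.5238.

9.5238


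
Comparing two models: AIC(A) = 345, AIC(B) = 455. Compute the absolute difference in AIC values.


Absolute difference = |345 - 455| = 110.
The model with lower AIC (A) is preferred.

110


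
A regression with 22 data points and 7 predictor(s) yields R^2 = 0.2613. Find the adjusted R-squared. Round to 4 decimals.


Plug in: Adj R^2 = 1 - (1 - 0.2613) * 21/14.
= 1 - 0.7387 * 21/14
= 1 - 15.5127 / 14
= 1 - 1.1081 = -0.1081.

-0.1081


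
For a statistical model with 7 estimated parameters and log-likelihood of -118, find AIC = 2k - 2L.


Compute:
2k = 2*7 = 14.
-2*loglik = -2*(-118) = 236.
AIC = 14 + 236 = 250.

250


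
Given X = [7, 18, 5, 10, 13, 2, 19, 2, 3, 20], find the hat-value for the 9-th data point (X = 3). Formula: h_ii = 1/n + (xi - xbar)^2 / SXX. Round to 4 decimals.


Compute xbar = 9.9000 with n = 10 observations.
SXX = 464.9000.
Leverage = 1/10 + (3 - 9.9000)^2/464.9000 = 0.2024.

0.2024


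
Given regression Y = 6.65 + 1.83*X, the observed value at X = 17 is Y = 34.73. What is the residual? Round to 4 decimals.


Compute yhat = 6.65 + (1.83)(17) = 37.7600.
Residual = actual - predicted = 34.73 - 37.7600 = -3.0300.

-3.0300


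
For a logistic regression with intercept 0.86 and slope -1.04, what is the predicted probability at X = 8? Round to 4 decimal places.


Compute z = 0.86 + (-1.04)(8) = -7.4600.
exp(-z) = 1737.1481.
P = 1/(1 + 1737.1481) = 0.0006.

0.0006


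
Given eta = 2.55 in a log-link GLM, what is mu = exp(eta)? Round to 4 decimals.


The inverse log link gives:
mu = exp(2.55) = 12.8071.

12.8071


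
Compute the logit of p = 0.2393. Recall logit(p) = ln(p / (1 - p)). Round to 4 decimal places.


The odds are p/(1-p) = 0.2393 / 0.7607 = 0.3146.
logit(p) = ln(0.3146) = -1.1565.

-1.1565


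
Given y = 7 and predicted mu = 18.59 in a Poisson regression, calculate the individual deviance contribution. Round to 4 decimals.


Compute y*ln(y/mu) = 7*ln(7/18.59) = 7*-0.976714 = -6.836998.
y - mu = -11.59.
D = 2*(-6.836998 - (-11.59)) = 9.506004, which rounds to 9.5060.

9.5060


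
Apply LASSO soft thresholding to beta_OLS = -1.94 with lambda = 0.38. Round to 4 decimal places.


|beta_OLS| = 1.94.
lambda = 0.38.
Since |beta| > lambda, coefficient = sign(beta)*(|beta| - lambda) = -1.5600.
Result = -1.5600.

-1.5600


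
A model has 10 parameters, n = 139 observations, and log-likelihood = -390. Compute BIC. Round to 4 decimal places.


ln(139) = 4.934474.
k * ln(n) = 10 * 4.934474 = 49.344740.
-2L = 780.
BIC = 49.344740 + 780 = 829.344740, which rounds to 829.3447.

829.3447


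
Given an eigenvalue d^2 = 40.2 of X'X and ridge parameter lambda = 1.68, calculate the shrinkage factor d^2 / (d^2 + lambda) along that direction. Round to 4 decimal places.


d^2 + lambda = 40.2 + 1.68 = 41.8800.
Shrinkage factor = 40.2/41.8800 = 0.9599.

0.9599


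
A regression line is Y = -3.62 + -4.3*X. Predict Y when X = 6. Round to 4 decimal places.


Plug X = 6 into Y = -3.62 + -4.3*X:
Y = -3.62 + -25.8000 = -29.4200.

-29.4200


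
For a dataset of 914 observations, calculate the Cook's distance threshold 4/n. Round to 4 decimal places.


Using the rule of thumb:
Threshold = 4 / 914 = 0.0044.

0.0044


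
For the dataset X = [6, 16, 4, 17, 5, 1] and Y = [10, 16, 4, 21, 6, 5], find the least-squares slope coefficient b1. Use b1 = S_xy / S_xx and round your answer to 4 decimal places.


Calculate xbar = 8.1667, ybar = 10.3333.
S_xx = 222.8333, S_xy = 217.6667.
Using b1 = S_xy / S_xx = 217.6667 / 222.8333, we get b1 = 0.9768.

0.9768


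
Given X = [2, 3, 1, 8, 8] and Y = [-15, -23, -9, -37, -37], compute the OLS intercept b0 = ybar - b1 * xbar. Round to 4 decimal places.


The slope is b1 = -3.7080.
Sample means are xbar = 4.4000 and ybar = -24.2000.
Intercept: b0 = -24.2000 - (-3.7080)(4.4000) = -7.8850.

-7.8850


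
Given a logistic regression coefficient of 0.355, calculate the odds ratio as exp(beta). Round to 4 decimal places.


Odds ratio = exp(beta) = exp(0.355).
= 1.4262.

1.4262


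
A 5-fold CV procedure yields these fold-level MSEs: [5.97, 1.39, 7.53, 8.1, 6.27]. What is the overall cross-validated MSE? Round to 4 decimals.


Total MSE across folds = 29.2600.
CV-MSE = 29.2600/5 = 5.8520.

5.8520


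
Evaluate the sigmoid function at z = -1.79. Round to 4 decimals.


exp(1.7900) = 5.9895.
1 + exp(-z) = 6.9895.
sigmoid = 1/6.9895 = 0.1431.

0.1431


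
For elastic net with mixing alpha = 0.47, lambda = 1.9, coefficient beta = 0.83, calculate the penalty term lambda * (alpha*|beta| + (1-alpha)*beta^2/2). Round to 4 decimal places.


Compute:
L1 = 0.47 * 0.83 = 0.3901.
L2 = 0.53 * 0.83^2 / 2 = 0.1826.
Penalty = 1.9 * (0.3901 + 0.1826) = 1.0881.

1.0881


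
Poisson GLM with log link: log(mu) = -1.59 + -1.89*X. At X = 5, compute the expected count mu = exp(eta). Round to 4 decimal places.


Linear predictor: eta = -1.59 + (-1.89)(5) = -11.0400.
Expected count: mu = exp(-11.0400) = 0.0000.

0.0000


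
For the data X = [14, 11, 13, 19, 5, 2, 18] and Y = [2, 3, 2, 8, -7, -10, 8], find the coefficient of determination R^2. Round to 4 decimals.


After computing the OLS fit (b0=-11.7518, b1=1.0764):
SSres = 11.4606, SStot = 288.8571.
R^2 = 1 - 11.4606/288.8571 = 0.9603.

0.9603


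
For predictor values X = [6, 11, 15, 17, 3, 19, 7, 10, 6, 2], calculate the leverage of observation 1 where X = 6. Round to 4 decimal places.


Mean of X: xbar = 9.6000.
SXX = 308.4000.
For X = 6: h = 1/10 + (6 - 9.6000)^2/308.4000 = 0.1420.

0.1420
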